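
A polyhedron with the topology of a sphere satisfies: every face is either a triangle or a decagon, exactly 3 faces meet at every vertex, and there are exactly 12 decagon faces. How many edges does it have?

90

Let x be the number of triangles; then F = 12 + x.
Edge–face incidences: 2E = 10·12 + 3·x = 120 + 3x.
Every vertex has degree 3, so 3V = 2E.
Euler: V − E + F = 2 ⇒ (2E)/3 − E + (12 + x) = 2.
Multiply by 6: 2·(2E) − 3·(2E) + 6·(12 + x) = 12, i.e. 72 + 6x − (120 + 3x) = 12.
Collecting terms: 3x − 48 = 12, so 3x = 60, so x = 20.
Then 2E = 120 + 3·20 = 180, so E = 90, V = 2E/3 = 60, F = 12 + 20 = 32.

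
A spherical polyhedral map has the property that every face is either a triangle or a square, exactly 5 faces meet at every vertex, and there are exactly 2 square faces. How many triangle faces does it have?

24

Let x be the number of triangles; then F = 2 + x.
Edge–face incidences: 2E = 4·2 + 3·x = 8 + 3x.
Every vertex has degree 5, so 5V = 2E.
Euler: V − E + F = 2 ⇒ (2E)/5 − E + (2 + x) = 2.
Multiply by 10: 2·(2E) − 5·(2E) + 10·(2 + x) = 20, i.e. 20 + 10x − 3·(8 + 3x) = 20.
Collecting terms: x − 4 = 20, so x = 24.
Then 2E = 8 + 3·24 = 80, so E = 40, V = 2E/5 = 16, F = 2 + 24 = 26.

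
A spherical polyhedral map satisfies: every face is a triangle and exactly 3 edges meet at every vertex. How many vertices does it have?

4

Each face has 3 edges and each edge borders two faces, so 2E = 3F.
Each vertex has degree 3, so 3V = 2E and hence V = 3F/3.
Euler: V − E + F = 2 ⇒ (3F/3) − (3F/2) + F = 2.
Multiply by 6: (6 − 9 + 6)F = 12, i.e. 3F = 12.
So F = 4, E = 3·4/2 = 6, V = 3·4/3 = 4.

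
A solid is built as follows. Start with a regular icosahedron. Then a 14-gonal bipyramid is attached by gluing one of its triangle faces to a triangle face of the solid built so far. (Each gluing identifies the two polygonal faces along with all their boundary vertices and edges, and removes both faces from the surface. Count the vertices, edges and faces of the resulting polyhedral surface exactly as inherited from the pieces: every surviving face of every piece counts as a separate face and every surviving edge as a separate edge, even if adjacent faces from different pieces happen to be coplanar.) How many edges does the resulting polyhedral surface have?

69

A regular icosahedron: V=12, E=30, F=20.
Attach a 14-gonal bipyramid (V=16, E=42, F=28) along a 3-gon: merge 3 vertices and 3 edges, delete both glued faces → V=25, E=69, F=46.
Check: V − E + F = 25 − 69 + 46 = 2.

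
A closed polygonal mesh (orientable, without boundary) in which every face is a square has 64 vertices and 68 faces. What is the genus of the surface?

3

Every face is a square, so 2E = 4·68 = 272, giving E = 136.
χ = V − E + F = 64 − 136 + 68 = -4.
For a closed orientable surface χ = 2 − 2g, so g = (2 − (-4))/2 = 3.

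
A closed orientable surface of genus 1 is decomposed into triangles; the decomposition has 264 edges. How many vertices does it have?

χ = 2 − 2·1 = 0, and every face is a triangle so 3F = 2E.
F = 2E/3 = 176. Then V = 0 + E − F = 0 + 264 − 176 = 88.

88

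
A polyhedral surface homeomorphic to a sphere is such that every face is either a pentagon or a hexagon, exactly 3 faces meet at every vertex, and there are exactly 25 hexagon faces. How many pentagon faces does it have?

12

Let x be the number of pentagons; then F = 25 + x.
Edge–face incidences: 2E = 6·25 + 5·x = 150 + 5x.
Every vertex has degree 3, so 3V = 2E.
Euler: V − E + F = 2 ⇒ (2E)/3 − E + (25 + x) = 2.
Multiply by 6: 2·(2E) − 3·(2E) + 6·(25 + x) = 12, i.e. 150 + 6x − (150 + 5x) = 12.
Collecting terms: x = 12.
Then 2E = 150 + 5·12 = 210, so E = 105, V = 2E/3 = 70, F = 25 + 12 = 37.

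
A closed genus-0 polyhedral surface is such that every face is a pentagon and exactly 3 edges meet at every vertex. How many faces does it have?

Each face has 5 edges and each edge borders two faces, so 2E = 5F.
Each vertex has degree 3, so 3V = 2E and hence V = 5F/3.
Euler: V − E + F = 2 ⇒ (5F/3) − (5F/2) + F = 2.
Multiply by 6: (10 − 15 + 6)F = 12, i.e. 1F = 12.
So F = 12, E = 5·12/2 = 30, V = 5·12/3 = 20.

12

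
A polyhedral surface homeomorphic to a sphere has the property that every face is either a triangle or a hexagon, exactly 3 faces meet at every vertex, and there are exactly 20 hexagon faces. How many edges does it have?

66

Let x be the number of triangles; then F = 20 + x.
Edge–face incidences: 2E = 6·20 + 3·x = 120 + 3x.
Every vertex has degree 3, so 3V = 2E.
Euler: V − E + F = 2 ⇒ (2E)/3 − E + (20 + x) = 2.
Multiply by 6: 2·(2E) − 3·(2E) + 6·(20 + x) = 12, i.e. 120 + 6x − (120 + 3x) = 12.
Collecting terms: 3x = 12, so x = 4.
Then 2E = 120 + 3·4 = 132, so E = 66, V = 2E/3 = 44, F = 20 + 4 = 24.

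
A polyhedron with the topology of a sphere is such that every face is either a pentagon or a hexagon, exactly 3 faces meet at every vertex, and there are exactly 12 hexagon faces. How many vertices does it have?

Let x be the number of pentagons; then F = 12 + x.
Edge–face incidences: 2E = 6·12 + 5·x = 72 + 5x.
Every vertex has degree 3, so 3V = 2E.
Euler: V − E + F = 2 ⇒ (2E)/3 − E + (12 + x) = 2.
Multiply by 6: 2·(2E) − 3·(2E) + 6·(12 + x) = 12, i.e. 72 + 6x − (72 + 5x) = 12.
Collecting terms: x = 12.
Then 2E = 72 + 5·12 = 132, so E = 66, V = 2E/3 = 44, F = 12 + 12 = 24.

44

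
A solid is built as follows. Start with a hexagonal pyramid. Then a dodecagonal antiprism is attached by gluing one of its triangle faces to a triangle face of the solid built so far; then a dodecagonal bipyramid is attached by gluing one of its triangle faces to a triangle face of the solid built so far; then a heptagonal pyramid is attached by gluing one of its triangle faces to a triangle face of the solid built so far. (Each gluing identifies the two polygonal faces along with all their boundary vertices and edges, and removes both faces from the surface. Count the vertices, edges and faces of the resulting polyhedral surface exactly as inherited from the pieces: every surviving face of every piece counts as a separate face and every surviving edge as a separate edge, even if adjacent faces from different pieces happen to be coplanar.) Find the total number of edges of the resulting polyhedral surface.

A hexagonal pyramid: V=7, E=12, F=7.
Attach a dodecagonal antiprism (V=24, E=48, F=26) along a 3-gon: merge 3 vertices and 3 edges, delete both glued faces → V=28, E=57, F=31.
Attach a dodecagonal bipyramid (V=14, E=36, F=24) along a 3-gon: merge 3 vertices and 3 edges, delete both glued faces → V=39, E=90, F=53.
Attach a heptagonal pyramid (V=8, E=14, F=8) along a 3-gon: merge 3 vertices and 3 edges, delete both glued faces → V=44, E=101, F=59.
Check: V − E + F = 44 − 101 + 59 = 2.

101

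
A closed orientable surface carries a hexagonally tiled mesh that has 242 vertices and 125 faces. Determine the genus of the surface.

Every face is a hexagon, so 2E = 6·125 = 750, giving E = 375.
χ = V − E + F = 242 − 375 + 125 = -8.
For a closed orientable surface χ = 2 − 2g, so g = (2 − (-8))/2 = 5.

5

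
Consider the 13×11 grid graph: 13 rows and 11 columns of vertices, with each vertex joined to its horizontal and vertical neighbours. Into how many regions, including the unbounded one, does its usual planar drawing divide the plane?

121

The grid has V = 13·11 = 143 vertices and E = 13·10 + 11·12 = 262 edges.
F = 2 − V + E = 2 − 143 + 262 = 121.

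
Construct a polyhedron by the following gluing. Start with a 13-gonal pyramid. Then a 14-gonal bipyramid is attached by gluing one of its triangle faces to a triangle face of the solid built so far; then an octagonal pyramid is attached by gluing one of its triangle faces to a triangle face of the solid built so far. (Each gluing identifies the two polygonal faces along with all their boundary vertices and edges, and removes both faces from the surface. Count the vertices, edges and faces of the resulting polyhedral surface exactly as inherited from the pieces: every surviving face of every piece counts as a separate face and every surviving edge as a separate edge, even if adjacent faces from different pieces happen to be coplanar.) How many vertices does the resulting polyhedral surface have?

A 13-gonal pyramid: V=14, E=26, F=14.
Attach a 14-gonal bipyramid (V=16, E=42, F=28) along a 3-gon: merge 3 vertices and 3 edges, delete both glued faces → V=27, E=65, F=40.
Attach an octagonal pyramid (V=9, E=16, F=9) along a 3-gon: merge 3 vertices and 3 edges, delete both glued faces → V=33, E=78, F=47.
Check: V − E + F = 33 − 78 + 47 = 2.

33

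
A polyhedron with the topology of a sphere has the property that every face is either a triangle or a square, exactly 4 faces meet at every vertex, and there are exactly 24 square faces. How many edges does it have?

Let x be the number of triangles; then F = 24 + x.
Edge–face incidences: 2E = 4·24 + 3·x = 96 + 3x.
Every vertex has degree 4, so 4V = 2E.
Euler: V − E + F = 2 ⇒ (2E)/4 − E + (24 + x) = 2.
Multiply by 8: 2·(2E) − 4·(2E) + 8·(24 + x) = 16, i.e. 192 + 8x − 2·(96 + 3x) = 16.
Collecting terms: 2x = 16, so x = 8.
Then 2E = 96 + 3·8 = 120, so E = 60, V = 2E/4 = 30, F = 24 + 8 = 32.

60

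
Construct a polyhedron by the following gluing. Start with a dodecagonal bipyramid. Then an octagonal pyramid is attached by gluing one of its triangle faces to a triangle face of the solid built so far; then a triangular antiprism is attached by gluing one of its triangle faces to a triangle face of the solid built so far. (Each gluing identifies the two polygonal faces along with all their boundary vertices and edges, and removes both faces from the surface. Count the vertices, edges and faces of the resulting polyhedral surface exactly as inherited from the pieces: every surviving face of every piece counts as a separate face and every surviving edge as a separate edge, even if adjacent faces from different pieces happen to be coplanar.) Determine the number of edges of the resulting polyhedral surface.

58

A dodecagonal bipyramid: V=14, E=36, F=24.
Attach an octagonal pyramid (V=9, E=16, F=9) along a 3-gon: merge 3 vertices and 3 edges, delete both glued faces → V=20, E=49, F=31.
Attach a triangular antiprism (V=6, E=12, F=8) along a 3-gon: merge 3 vertices and 3 edges, delete both glued faces → V=23, E=58, F=37.
Check: V − E + F = 23 − 58 + 37 = 2.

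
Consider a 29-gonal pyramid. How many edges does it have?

58

A pyramid on an n-gon base has one n-gon and n triangles: V = 29 + 1 = 30, E = 2·29 = 58, F = 29 + 1 = 30.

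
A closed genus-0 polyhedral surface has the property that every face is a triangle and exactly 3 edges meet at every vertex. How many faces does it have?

4

Each face has 3 edges and each edge borders two faces, so 2E = 3F.
Each vertex has degree 3, so 3V = 2E and hence V = 3F/3.
Euler: V − E + F = 2 ⇒ (3F/3) − (3F/2) + F = 2.
Multiply by 6: (6 − 9 + 6)F = 12, i.e. 3F = 12.
So F = 4, E = 3·4/2 = 6, V = 3·4/3 = 4.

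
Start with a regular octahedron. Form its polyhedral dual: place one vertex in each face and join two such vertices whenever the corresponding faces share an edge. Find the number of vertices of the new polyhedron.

8

The base solid has V = 6, E = 12, F = 8.
The dual swaps V and F and preserves E: V′ = F = 8, E′ = E = 12, F′ = V = 6.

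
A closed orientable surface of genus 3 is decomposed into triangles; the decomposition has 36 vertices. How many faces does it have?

80

χ = 2 − 2·3 = -4, and every face is a triangle so 3F = 2E.
V − E + F = -4 with E = 3F/2 gives 36 − (3/2 − 1)·F = -4, so F = 80 and E = 120.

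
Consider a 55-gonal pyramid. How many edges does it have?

A pyramid on an n-gon base has one n-gon and n triangles: V = 55 + 1 = 56, E = 2·55 = 110, F = 55 + 1 = 56.

110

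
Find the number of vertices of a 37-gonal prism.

A prism on an n-gon has two n-gon bases and n rectangular sides: V = 2·37 = 74, E = 3·37 = 111, F = 37 + 2 = 39.

74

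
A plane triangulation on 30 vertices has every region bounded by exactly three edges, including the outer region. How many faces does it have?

In a plane triangulation 3F = 2E and V − E + F = 2, so F = 2V − 4 = 2·30 − 4 = 56.

56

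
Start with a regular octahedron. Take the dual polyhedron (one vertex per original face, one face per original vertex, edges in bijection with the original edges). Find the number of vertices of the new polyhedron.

The base solid has V = 6, E = 12, F = 8.
The dual swaps V and F and preserves E: V′ = F = 8, E′ = E = 12, F′ = V = 6.

8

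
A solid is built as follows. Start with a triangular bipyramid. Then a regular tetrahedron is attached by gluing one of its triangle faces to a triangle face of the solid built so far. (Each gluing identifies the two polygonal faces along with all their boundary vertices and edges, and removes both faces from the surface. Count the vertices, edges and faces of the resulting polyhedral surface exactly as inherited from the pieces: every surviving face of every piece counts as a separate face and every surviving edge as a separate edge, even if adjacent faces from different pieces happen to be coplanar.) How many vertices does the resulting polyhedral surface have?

A triangular bipyramid: V=5, E=9, F=6.
Attach a regular tetrahedron (V=4, E=6, F=4) along a 3-gon: merge 3 vertices and 3 edges, delete both glued faces → V=6, E=12, F=8.
Check: V − E + F = 6 − 12 + 8 = 2.

6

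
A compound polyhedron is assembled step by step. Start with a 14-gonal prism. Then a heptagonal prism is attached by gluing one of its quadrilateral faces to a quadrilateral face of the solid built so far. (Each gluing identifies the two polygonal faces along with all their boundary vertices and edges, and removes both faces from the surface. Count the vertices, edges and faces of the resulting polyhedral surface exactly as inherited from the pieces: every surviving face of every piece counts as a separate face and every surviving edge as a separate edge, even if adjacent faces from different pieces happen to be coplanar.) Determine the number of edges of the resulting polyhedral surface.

A 14-gonal prism: V=28, E=42, F=16.
Attach a heptagonal prism (V=14, E=21, F=9) along a 4-gon: merge 4 vertices and 4 edges, delete both glued faces → V=38, E=59, F=23.
Check: V − E + F = 38 − 59 + 23 = 2.

59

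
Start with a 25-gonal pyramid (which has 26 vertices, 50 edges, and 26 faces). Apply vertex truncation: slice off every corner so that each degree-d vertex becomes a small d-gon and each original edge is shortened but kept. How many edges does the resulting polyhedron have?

Truncation replaces each original edge-end by a new vertex, so V′ = 2E = 100.
Each original edge survives, and each old vertex of degree d contributes d new edges; summing degrees gives Σd = 2E, so E′ = E + 2E = 3E = 150.
Each original face survives and each original vertex becomes one new face: F′ = F + V = 52.

150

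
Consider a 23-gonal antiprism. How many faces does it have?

An antiprism on an n-gon has two n-gon caps and 2n triangles: V = 2·23 = 46, E = 4·23 = 92, F = 2·23 + 2 = 48.

48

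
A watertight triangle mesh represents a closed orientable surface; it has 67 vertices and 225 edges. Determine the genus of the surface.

Every face is a triangle and each edge borders two faces, so 3F = 2·225, giving F = 150.
χ = V − E + F = 67 − 225 + 150 = -8.
For a closed orientable surface χ = 2 − 2g, so g = (2 − (-8))/2 = 5.

5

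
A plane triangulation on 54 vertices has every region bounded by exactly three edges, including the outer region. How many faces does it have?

In a plane triangulation 3F = 2E and V − E + F = 2, so F = 2V − 4 = 2·54 − 4 = 104.

104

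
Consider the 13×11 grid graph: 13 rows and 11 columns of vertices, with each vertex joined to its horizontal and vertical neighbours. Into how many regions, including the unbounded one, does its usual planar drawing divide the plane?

The grid has V = 13·11 = 143 vertices and E = 13·10 + 11·12 = 262 edges.
F = 2 − V + E = 2 − 143 + 262 = 121.

121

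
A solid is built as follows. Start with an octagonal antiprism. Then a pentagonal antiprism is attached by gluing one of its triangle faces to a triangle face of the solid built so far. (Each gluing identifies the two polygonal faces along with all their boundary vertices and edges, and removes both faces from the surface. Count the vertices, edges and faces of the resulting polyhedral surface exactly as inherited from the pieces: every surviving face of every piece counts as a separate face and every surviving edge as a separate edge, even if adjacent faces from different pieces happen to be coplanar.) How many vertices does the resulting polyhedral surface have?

An octagonal antiprism: V=16, E=32, F=18.
Attach a pentagonal antiprism (V=10, E=20, F=12) along a 3-gon: merge 3 vertices and 3 edges, delete both glued faces → V=23, E=49, F=28.
Check: V − E + F = 23 − 49 + 28 = 2.

23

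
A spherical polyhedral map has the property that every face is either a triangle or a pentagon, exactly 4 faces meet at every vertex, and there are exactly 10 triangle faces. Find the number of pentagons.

2

Let x be the number of pentagons; then F = 10 + x.
Edge–face incidences: 2E = 3·10 + 5·x = 30 + 5x.
Every vertex has degree 4, so 4V = 2E.
Euler: V − E + F = 2 ⇒ (2E)/4 − E + (10 + x) = 2.
Multiply by 8: 2·(2E) − 4·(2E) + 8·(10 + x) = 16, i.e. 80 + 8x − 2·(30 + 5x) = 16.
Collecting terms: −2x + 20 = 16, so −2x = −4, so x = 2.
Then 2E = 30 + 5·2 = 40, so E = 20, V = 2E/4 = 10, F = 10 + 2 = 12.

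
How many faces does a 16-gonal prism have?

18

A prism on an n-gon has two n-gon bases and n rectangular sides: V = 2·16 = 32, E = 3·16 = 48, F = 16 + 2 = 18.
Check: V − E + F = 32 − 48 + 18 = 2.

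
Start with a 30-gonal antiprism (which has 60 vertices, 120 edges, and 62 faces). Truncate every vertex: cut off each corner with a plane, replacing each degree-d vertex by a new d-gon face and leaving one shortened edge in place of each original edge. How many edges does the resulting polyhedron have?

360

Truncation replaces each original edge-end by a new vertex, so V′ = 2E = 240.
Each original edge survives, and each old vertex of degree d contributes d new edges; summing degrees gives Σd = 2E, so E′ = E + 2E = 3E = 360.
Each original face survives and each original vertex becomes one new face: F′ = F + V = 122.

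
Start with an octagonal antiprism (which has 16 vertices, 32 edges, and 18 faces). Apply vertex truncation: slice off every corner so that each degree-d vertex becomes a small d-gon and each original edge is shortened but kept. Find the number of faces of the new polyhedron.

34

Truncation replaces each original edge-end by a new vertex, so V′ = 2E = 64.
Each original edge survives, and each old vertex of degree d contributes d new edges; summing degrees gives Σd = 2E, so E′ = E + 2E = 3E = 96.
Each original face survives and each original vertex becomes one new face: F′ = F + V = 34.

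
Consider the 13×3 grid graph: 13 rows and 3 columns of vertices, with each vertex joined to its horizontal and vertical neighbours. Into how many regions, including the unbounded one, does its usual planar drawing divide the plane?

The grid has V = 13·3 = 39 vertices and E = 13·2 + 3·12 = 62 edges.
F = 2 − V + E = 2 − 39 + 62 = 25.

25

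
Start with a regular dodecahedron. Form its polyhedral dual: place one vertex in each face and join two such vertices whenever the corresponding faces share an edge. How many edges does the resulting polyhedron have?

30

The base solid has V = 20, E = 30, F = 12.
The dual swaps V and F and preserves E: V′ = F = 12, E′ = E = 30, F′ = V = 20.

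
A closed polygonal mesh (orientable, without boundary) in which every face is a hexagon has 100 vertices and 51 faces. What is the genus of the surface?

2

Every face is a hexagon, so 2E = 6·51 = 306, giving E = 153.
χ = V − E + F = 100 − 153 + 51 = -2.
For a closed orientable surface χ = 2 − 2g, so g = (2 − (-2))/2 = 2.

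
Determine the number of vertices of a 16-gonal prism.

A prism on an n-gon has two n-gon bases and n rectangular sides: V = 2·16 = 32, E = 3·16 = 48, F = 16 + 2 = 18.

32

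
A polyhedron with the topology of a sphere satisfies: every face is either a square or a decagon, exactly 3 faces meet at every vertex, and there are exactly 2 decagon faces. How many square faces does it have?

10

Let x be the number of squares; then F = 2 + x.
Edge–face incidences: 2E = 10·2 + 4·x = 20 + 4x.
Every vertex has degree 3, so 3V = 2E.
Euler: V − E + F = 2 ⇒ (2E)/3 − E + (2 + x) = 2.
Multiply by 6: 2·(2E) − 3·(2E) + 6·(2 + x) = 12, i.e. 12 + 6x − (20 + 4x) = 12.
Collecting terms: 2x − 8 = 12, so 2x = 20, so x = 10.
Then 2E = 20 + 4·10 = 60, so E = 30, V = 2E/3 = 20, F = 2 + 10 = 12.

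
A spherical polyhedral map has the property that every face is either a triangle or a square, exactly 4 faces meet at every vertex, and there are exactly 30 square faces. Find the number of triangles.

Let x be the number of triangles; then F = 30 + x.
Edge–face incidences: 2E = 4·30 + 3·x = 120 + 3x.
Every vertex has degree 4, so 4V = 2E.
Euler: V − E + F = 2 ⇒ (2E)/4 − E + (30 + x) = 2.
Multiply by 8: 2·(2E) − 4·(2E) + 8·(30 + x) = 16, i.e. 240 + 8x − 2·(120 + 3x) = 16.
Collecting terms: 2x = 16, so x = 8.
Then 2E = 120 + 3·8 = 144, so E = 72, V = 2E/4 = 36, F = 30 + 8 = 38.

8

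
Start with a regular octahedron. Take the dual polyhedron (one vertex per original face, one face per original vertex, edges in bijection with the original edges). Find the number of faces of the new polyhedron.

The base solid has V = 6, E = 12, F = 8.
The dual swaps V and F and preserves E: V′ = F = 8, E′ = E = 12, F′ = V = 6.

6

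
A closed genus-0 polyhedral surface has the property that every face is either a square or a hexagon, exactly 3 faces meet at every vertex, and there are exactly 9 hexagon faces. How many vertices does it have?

Let x be the number of squares; then F = 9 + x.
Edge–face incidences: 2E = 6·9 + 4·x = 54 + 4x.
Every vertex has degree 3, so 3V = 2E.
Euler: V − E + F = 2 ⇒ (2E)/3 − E + (9 + x) = 2.
Multiply by 6: 2·(2E) − 3·(2E) + 6·(9 + x) = 12, i.e. 54 + 6x − (54 + 4x) = 12.
Collecting terms: 2x = 12, so x = 6.
Then 2E = 54 + 4·6 = 78, so E = 39, V = 2E/3 = 26, F = 9 + 6 = 15.

26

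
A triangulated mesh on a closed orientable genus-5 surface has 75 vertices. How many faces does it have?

166

χ = 2 − 2·5 = -8, and every face is a triangle so 3F = 2E.
V − E + F = -8 with E = 3F/2 gives 75 − (3/2 − 1)·F = -8, so F = 166 and E = 249.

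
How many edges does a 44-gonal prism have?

132

A prism on an n-gon has two n-gon bases and n rectangular sides: V = 2·44 = 88, E = 3·44 = 132, F = 44 + 2 = 46.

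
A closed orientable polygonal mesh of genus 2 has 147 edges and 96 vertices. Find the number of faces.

For a closed orientable surface of genus 2, χ = 2 − 2·2 = -2.
F = -2 − V + E = -2 − 96 + 147 = 49.

49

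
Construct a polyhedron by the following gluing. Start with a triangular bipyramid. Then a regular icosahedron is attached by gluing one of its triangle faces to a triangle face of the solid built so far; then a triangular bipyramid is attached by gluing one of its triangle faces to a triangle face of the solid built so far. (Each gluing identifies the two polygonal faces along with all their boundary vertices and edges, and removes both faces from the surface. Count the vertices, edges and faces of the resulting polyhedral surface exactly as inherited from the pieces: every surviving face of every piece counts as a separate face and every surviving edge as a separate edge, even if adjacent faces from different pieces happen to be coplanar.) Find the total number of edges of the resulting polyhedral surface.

A triangular bipyramid: V=5, E=9, F=6.
Attach a regular icosahedron (V=12, E=30, F=20) along a 3-gon: merge 3 vertices and 3 edges, delete both glued faces → V=14, E=36, F=24.
Attach a triangular bipyramid (V=5, E=9, F=6) along a 3-gon: merge 3 vertices and 3 edges, delete both glued faces → V=16, E=42, F=28.
Check: V − E + F = 16 − 42 + 28 = 2.

42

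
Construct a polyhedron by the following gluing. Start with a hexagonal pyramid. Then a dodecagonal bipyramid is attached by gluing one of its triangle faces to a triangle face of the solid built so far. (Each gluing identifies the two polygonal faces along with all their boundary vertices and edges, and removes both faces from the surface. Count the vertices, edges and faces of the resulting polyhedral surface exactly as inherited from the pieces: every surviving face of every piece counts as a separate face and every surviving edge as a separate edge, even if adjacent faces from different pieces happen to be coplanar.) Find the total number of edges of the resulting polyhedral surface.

A hexagonal pyramid: V=7, E=12, F=7.
Attach a dodecagonal bipyramid (V=14, E=36, F=24) along a 3-gon: merge 3 vertices and 3 edges, delete both glued faces → V=18, E=45, F=29.
Check: V − E + F = 18 − 45 + 29 = 2.

45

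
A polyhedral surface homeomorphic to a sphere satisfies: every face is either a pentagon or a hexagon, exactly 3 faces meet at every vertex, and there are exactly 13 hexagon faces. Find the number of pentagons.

Let x be the number of pentagons; then F = 13 + x.
Edge–face incidences: 2E = 6·13 + 5·x = 78 + 5x.
Every vertex has degree 3, so 3V = 2E.
Euler: V − E + F = 2 ⇒ (2E)/3 − E + (13 + x) = 2.
Multiply by 6: 2·(2E) − 3·(2E) + 6·(13 + x) = 12, i.e. 78 + 6x − (78 + 5x) = 12.
Collecting terms: x = 12.
Then 2E = 78 + 5·12 = 138, so E = 69, V = 2E/3 = 46, F = 13 + 12 = 25.

12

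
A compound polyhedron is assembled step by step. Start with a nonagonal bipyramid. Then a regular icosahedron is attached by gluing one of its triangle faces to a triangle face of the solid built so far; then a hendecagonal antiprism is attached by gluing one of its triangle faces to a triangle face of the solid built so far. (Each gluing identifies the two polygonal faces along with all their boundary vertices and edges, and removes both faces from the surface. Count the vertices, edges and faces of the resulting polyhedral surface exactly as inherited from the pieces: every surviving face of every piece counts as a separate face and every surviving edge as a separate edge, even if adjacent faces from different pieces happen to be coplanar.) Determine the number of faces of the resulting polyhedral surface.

A nonagonal bipyramid: V=11, E=27, F=18.
Attach a regular icosahedron (V=12, E=30, F=20) along a 3-gon: merge 3 vertices and 3 edges, delete both glued faces → V=20, E=54, F=36.
Attach a hendecagonal antiprism (V=22, E=44, F=24) along a 3-gon: merge 3 vertices and 3 edges, delete both glued faces → V=39, E=95, F=58.
Check: V − E + F = 39 − 95 + 58 = 2.

58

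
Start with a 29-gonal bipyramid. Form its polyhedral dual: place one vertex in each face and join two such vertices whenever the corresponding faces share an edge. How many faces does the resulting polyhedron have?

31

The base solid has V = 31, E = 87, F = 58.
The dual swaps V and F and preserves E: V′ = F = 58, E′ = E = 87, F′ = V = 31.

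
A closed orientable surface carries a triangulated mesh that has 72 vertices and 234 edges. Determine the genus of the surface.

4

Every face is a triangle and each edge borders two faces, so 3F = 2·234, giving F = 156.
χ = V − E + F = 72 − 234 + 156 = -6.
For a closed orientable surface χ = 2 − 2g, so g = (2 − (-6))/2 = 4.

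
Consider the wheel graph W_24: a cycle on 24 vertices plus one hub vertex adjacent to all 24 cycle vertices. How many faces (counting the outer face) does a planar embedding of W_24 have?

25

W_24 has V = 24 + 1 = 25 vertices and E = 2·24 = 48 edges.
By Euler's formula F = 2 − V + E = 2 − 25 + 48 = 25.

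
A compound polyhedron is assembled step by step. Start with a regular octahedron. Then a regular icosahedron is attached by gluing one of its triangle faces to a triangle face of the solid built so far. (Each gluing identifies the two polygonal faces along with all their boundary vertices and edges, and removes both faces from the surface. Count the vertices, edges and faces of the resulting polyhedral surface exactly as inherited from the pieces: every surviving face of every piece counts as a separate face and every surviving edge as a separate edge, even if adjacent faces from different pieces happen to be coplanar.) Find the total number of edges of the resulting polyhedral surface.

39

A regular octahedron: V=6, E=12, F=8.
Attach a regular icosahedron (V=12, E=30, F=20) along a 3-gon: merge 3 vertices and 3 edges, delete both glued faces → V=15, E=39, F=26.
Check: V − E + F = 15 − 39 + 26 = 2.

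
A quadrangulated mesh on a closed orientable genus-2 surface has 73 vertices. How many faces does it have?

75

χ = 2 − 2·2 = -2, and every face is a square so 4F = 2E.
V − E + F = -2 with E = 4F/2 gives 73 − (4/2 − 1)·F = -2, so F = 75 and E = 150.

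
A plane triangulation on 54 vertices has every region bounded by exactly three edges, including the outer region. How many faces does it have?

104

In a plane triangulation 3F = 2E and V − E + F = 2, so F = 2V − 4 = 2·54 − 4 = 104.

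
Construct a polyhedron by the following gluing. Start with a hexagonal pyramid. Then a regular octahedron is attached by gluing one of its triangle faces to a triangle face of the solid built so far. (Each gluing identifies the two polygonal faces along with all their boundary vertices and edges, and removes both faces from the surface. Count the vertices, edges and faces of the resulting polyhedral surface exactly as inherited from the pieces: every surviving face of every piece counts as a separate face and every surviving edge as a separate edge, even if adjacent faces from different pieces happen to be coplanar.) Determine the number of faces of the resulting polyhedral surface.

A hexagonal pyramid: V=7, E=12, F=7.
Attach a regular octahedron (V=6, E=12, F=8) along a 3-gon: merge 3 vertices and 3 edges, delete both glued faces → V=10, E=21, F=13.
Check: V − E + F = 10 − 21 + 13 = 2.

13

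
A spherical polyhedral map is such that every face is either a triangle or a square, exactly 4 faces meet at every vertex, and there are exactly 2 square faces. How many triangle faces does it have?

Let x be the number of triangles; then F = 2 + x.
Edge–face incidences: 2E = 4·2 + 3·x = 8 + 3x.
Every vertex has degree 4, so 4V = 2E.
Euler: V − E + F = 2 ⇒ (2E)/4 − E + (2 + x) = 2.
Multiply by 8: 2·(2E) − 4·(2E) + 8·(2 + x) = 16, i.e. 16 + 8x − 2·(8 + 3x) = 16.
Collecting terms: 2x = 16, so x = 8.
Then 2E = 8 + 3·8 = 32, so E = 16, V = 2E/4 = 8, F = 2 + 8 = 10.

8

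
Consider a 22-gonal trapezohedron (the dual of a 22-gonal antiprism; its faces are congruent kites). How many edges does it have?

88

The n-trapezohedron (dual of the n-antiprism) has V = 2·22 + 2 = 46, E = 4·22 = 88, F = 2·22 = 44.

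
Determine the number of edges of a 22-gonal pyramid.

A pyramid on an n-gon base has one n-gon and n triangles: V = 22 + 1 = 23, E = 2·22 = 44, F = 22 + 1 = 23.
Check: V − E + F = 23 − 44 + 23 = 2.

44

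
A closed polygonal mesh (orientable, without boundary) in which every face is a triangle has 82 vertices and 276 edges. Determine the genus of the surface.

6

Every face is a triangle and each edge borders two faces, so 3F = 2·276, giving F = 184.
χ = V − E + F = 82 − 276 + 184 = -10.
For a closed orientable surface χ = 2 − 2g, so g = (2 − (-10))/2 = 6.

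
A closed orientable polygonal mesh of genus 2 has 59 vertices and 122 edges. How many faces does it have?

61

For a closed orientable surface of genus 2, χ = 2 − 2·2 = -2.
F = -2 − V + E = -2 − 59 + 122 = 61.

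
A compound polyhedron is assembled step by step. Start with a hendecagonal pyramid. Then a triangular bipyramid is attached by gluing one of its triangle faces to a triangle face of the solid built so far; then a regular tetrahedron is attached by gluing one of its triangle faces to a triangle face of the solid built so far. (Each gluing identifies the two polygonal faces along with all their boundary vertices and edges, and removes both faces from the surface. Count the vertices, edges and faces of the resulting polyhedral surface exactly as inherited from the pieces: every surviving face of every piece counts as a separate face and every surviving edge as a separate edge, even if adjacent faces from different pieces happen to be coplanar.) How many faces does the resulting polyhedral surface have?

18

A hendecagonal pyramid: V=12, E=22, F=12.
Attach a triangular bipyramid (V=5, E=9, F=6) along a 3-gon: merge 3 vertices and 3 edges, delete both glued faces → V=14, E=28, F=16.
Attach a regular tetrahedron (V=4, E=6, F=4) along a 3-gon: merge 3 vertices and 3 edges, delete both glued faces → V=15, E=31, F=18.
Check: V − E + F = 15 − 31 + 18 = 2.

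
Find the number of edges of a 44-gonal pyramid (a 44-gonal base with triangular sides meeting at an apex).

A pyramid on an n-gon base has one n-gon and n triangles: V = 44 + 1 = 45, E = 2·44 = 88, F = 44 + 1 = 45.

88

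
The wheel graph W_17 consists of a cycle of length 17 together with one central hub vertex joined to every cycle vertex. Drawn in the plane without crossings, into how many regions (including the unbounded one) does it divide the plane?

18

W_17 has V = 17 + 1 = 18 vertices and E = 2·17 = 34 edges.
By Euler's formula F = 2 − V + E = 2 − 18 + 34 = 18.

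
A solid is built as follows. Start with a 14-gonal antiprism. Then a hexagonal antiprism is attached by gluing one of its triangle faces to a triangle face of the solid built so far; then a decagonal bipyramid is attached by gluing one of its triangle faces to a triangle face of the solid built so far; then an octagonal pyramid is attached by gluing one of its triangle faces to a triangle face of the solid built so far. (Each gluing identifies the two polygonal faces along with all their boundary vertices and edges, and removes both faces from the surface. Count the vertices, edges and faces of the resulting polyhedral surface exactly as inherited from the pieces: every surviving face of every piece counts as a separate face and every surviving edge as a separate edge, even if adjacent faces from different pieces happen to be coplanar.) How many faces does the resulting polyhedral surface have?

67

A 14-gonal antiprism: V=28, E=56, F=30.
Attach a hexagonal antiprism (V=12, E=24, F=14) along a 3-gon: merge 3 vertices and 3 edges, delete both glued faces → V=37, E=77, F=42.
Attach a decagonal bipyramid (V=12, E=30, F=20) along a 3-gon: merge 3 vertices and 3 edges, delete both glued faces → V=46, E=104, F=60.
Attach an octagonal pyramid (V=9, E=16, F=9) along a 3-gon: merge 3 vertices and 3 edges, delete both glued faces → V=52, E=117, F=67.
Check: V − E + F = 52 − 117 + 67 = 2.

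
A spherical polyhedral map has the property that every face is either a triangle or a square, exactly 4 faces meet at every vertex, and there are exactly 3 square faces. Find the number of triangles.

8

Let x be the number of triangles; then F = 3 + x.
Edge–face incidences: 2E = 4·3 + 3·x = 12 + 3x.
Every vertex has degree 4, so 4V = 2E.
Euler: V − E + F = 2 ⇒ (2E)/4 − E + (3 + x) = 2.
Multiply by 8: 2·(2E) − 4·(2E) + 8·(3 + x) = 16, i.e. 24 + 8x − 2·(12 + 3x) = 16.
Collecting terms: 2x = 16, so x = 8.
Then 2E = 12 + 3·8 = 36, so E = 18, V = 2E/4 = 9, F = 3 + 8 = 11.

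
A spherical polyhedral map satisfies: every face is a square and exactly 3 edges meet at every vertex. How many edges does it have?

Each face has 4 edges and each edge borders two faces, so 2E = 4F.
Each vertex has degree 3, so 3V = 2E and hence V = 4F/3.
Euler: V − E + F = 2 ⇒ (4F/3) − (4F/2) + F = 2.
Multiply by 6: (8 − 12 + 6)F = 12, i.e. 2F = 12.
So F = 6, E = 4·6/2 = 12, V = 4·6/3 = 8.

12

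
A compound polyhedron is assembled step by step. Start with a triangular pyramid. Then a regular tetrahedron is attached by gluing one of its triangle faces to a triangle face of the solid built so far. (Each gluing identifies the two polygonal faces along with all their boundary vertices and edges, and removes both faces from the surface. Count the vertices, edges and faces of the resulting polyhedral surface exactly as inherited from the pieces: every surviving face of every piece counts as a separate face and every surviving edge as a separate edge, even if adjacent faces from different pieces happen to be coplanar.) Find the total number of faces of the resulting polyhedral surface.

A triangular pyramid: V=4, E=6, F=4.
Attach a regular tetrahedron (V=4, E=6, F=4) along a 3-gon: merge 3 vertices and 3 edges, delete both glued faces → V=5, E=9, F=6.
Check: V − E + F = 5 − 9 + 6 = 2.

6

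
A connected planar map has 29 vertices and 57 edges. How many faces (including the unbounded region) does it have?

30

Euler's formula for a connected plane graph: V − E + F = 2, so F = 2 − 29 + 57 = 30.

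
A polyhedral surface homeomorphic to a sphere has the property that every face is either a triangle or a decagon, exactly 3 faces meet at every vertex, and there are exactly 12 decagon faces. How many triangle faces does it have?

20

Let x be the number of triangles; then F = 12 + x.
Edge–face incidences: 2E = 10·12 + 3·x = 120 + 3x.
Every vertex has degree 3, so 3V = 2E.
Euler: V − E + F = 2 ⇒ (2E)/3 − E + (12 + x) = 2.
Multiply by 6: 2·(2E) − 3·(2E) + 6·(12 + x) = 12, i.e. 72 + 6x − (120 + 3x) = 12.
Collecting terms: 3x − 48 = 12, so 3x = 60, so x = 20.
Then 2E = 120 + 3·20 = 180, so E = 90, V = 2E/3 = 60, F = 12 + 20 = 32.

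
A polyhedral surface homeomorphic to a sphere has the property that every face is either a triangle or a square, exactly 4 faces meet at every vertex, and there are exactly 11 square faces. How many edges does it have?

34

Let x be the number of triangles; then F = 11 + x.
Edge–face incidences: 2E = 4·11 + 3·x = 44 + 3x.
Every vertex has degree 4, so 4V = 2E.
Euler: V − E + F = 2 ⇒ (2E)/4 − E + (11 + x) = 2.
Multiply by 8: 2·(2E) − 4·(2E) + 8·(11 + x) = 16, i.e. 88 + 8x − 2·(44 + 3x) = 16.
Collecting terms: 2x = 16, so x = 8.
Then 2E = 44 + 3·8 = 68, so E = 34, V = 2E/4 = 17, F = 11 + 8 = 19.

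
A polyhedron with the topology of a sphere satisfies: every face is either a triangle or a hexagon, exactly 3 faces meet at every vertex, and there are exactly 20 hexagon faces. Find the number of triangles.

Let x be the number of triangles; then F = 20 + x.
Edge–face incidences: 2E = 6·20 + 3·x = 120 + 3x.
Every vertex has degree 3, so 3V = 2E.
Euler: V − E + F = 2 ⇒ (2E)/3 − E + (20 + x) = 2.
Multiply by 6: 2·(2E) − 3·(2E) + 6·(20 + x) = 12, i.e. 120 + 6x − (120 + 3x) = 12.
Collecting terms: 3x = 12, so x = 4.
Then 2E = 120 + 3·4 = 132, so E = 66, V = 2E/3 = 44, F = 20 + 4 = 24.

4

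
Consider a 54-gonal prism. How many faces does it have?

56

A prism on an n-gon has two n-gon bases and n rectangular sides: V = 2·54 = 108, E = 3·54 = 162, F = 54 + 2 = 56.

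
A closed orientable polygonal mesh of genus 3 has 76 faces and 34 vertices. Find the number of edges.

114

For a closed orientable surface of genus 3, χ = 2 − 2·3 = -4.
E = V + F − (-4) = 34 + 76 − (-4) = 114.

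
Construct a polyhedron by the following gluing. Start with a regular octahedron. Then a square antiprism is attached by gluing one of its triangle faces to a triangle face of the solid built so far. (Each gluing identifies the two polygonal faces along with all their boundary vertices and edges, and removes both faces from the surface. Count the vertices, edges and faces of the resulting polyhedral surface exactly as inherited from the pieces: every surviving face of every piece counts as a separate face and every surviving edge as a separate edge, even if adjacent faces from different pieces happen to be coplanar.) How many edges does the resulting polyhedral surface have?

25

A regular octahedron: V=6, E=12, F=8.
Attach a square antiprism (V=8, E=16, F=10) along a 3-gon: merge 3 vertices and 3 edges, delete both glued faces → V=11, E=25, F=16.
Check: V − E + F = 11 − 25 + 16 = 2.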